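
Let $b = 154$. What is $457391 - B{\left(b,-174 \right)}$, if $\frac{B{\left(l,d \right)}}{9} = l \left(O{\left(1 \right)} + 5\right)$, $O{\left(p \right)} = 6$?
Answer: $442145$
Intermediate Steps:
$B{\left(l,d \right)} = 99 l$ ($B{\left(l,d \right)} = 9 l \left(6 + 5\right) = 9 l 11 = 9 \cdot 11 l = 99 l$)
$457391 - B{\left(b,-174 \right)} = 457391 - 99 \cdot 154 = 457391 - 15246 = 442145$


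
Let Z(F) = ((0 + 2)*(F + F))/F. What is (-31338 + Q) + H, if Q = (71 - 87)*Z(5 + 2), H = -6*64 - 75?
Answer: -31861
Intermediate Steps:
Z(F) = 4 (Z(F) = (2*(2*F))/F = (4*F)/F = 4)
H = -459 (H = -384 - 75 = -459)
Q = -64 (Q = (71 - 87)*4 = -16*4 = -64)
(-31338 + Q) + H = (-31338 - 64) - 459 = -31402 - 459 = -31861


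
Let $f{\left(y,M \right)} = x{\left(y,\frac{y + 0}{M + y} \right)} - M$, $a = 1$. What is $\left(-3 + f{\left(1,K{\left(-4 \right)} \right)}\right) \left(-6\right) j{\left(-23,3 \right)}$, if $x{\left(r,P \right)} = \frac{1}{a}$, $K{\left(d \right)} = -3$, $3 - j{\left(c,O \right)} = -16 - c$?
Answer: $24$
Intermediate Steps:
$j{\left(c,O \right)} = 19 + c$ ($j{\left(c,O \right)} = 3 - \left(-16 - c\right) = 3 + \left(16 + c\right) = 19 + c$)
$x{\left(r,P \right)} = 1$ ($x{\left(r,P \right)} = 1^{-1} = 1$)
$f{\left(y,M \right)} = 1 - M$
$\left(-3 + f{\left(1,K{\left(-4 \right)} \right)}\right) \left(-6\right) j{\left(-23,3 \right)} = \left(-3 + \left(1 - -3\right)\right) \left(-6\right) \left(19 - 23\right) = \left(-3 + \left(1 + 3\right)\right) \left(-6\right) \left(-4\right) = \left(-3 + 4\right) \left(-6\right) \left(-4\right) = 1 \left(-6\right) \left(-4\right) = \left(-6\right) \left(-4\right) = 24$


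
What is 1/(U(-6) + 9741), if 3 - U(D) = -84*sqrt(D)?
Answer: 29/282702 - I*sqrt(6)/1130808 ≈ 0.00010258 - 2.1661e-6*I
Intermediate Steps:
U(D) = 3 + 84*sqrt(D) (U(D) = 3 - (-84)*sqrt(D) = 3 + 84*sqrt(D))
1/(U(-6) + 9741) = 1/((3 + 84*sqrt(-6)) + 9741) = 1/((3 + 84*(I*sqrt(6))) + 9741) = 1/((3 + 84*I*sqrt(6)) + 9741) = 1/(9744 + 84*I*sqrt(6))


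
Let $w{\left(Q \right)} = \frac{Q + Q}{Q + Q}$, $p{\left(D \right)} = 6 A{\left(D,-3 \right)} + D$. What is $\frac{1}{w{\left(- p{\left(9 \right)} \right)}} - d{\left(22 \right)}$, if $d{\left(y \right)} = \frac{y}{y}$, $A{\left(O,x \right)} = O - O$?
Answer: $0$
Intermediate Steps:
$A{\left(O,x \right)} = 0$
$d{\left(y \right)} = 1$
$p{\left(D \right)} = D$ ($p{\left(D \right)} = 6 \cdot 0 + D = 0 + D = D$)
$w{\left(Q \right)} = 1$ ($w{\left(Q \right)} = \frac{2 Q}{2 Q} = 2 Q \frac{1}{2 Q} = 1$)
$\frac{1}{w{\left(- p{\left(9 \right)} \right)}} - d{\left(22 \right)} = 1^{-1} - 1 = 1 - 1 = 0$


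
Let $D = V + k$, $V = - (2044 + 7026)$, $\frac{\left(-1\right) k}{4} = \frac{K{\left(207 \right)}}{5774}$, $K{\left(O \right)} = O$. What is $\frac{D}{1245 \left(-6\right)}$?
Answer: $\frac{157744}{129915} \approx 1.2142$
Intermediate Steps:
$k = - \frac{414}{2887}$ ($k = - 4 \cdot \frac{207}{5774} = - 4 \cdot 207 \cdot \frac{1}{5774} = \left(-4\right) \frac{207}{5774} = - \frac{414}{2887} \approx -0.1434$)
$V = -9070$ ($V = \left(-1\right) 9070 = -9070$)
$D = - \frac{26185504}{2887}$ ($D = -9070 - \frac{414}{2887} = - \frac{26185504}{2887} \approx -9070.1$)
$\frac{D}{1245 \left(-6\right)} = - \frac{26185504}{2887 \cdot 1245 \left(-6\right)} = - \frac{26185504}{2887 \left(-7470\right)} = \left(- \frac{26185504}{2887}\right) \left(- \frac{1}{7470}\right) = \frac{157744}{129915}$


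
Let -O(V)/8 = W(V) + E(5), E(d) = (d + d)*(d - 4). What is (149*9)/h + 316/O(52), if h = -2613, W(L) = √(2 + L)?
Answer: -364607/40066 + 237*√6/92 ≈ -2.7901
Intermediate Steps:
E(d) = 2*d*(-4 + d) (E(d) = (2*d)*(-4 + d) = 2*d*(-4 + d))
O(V) = -80 - 8*√(2 + V) (O(V) = -8*(√(2 + V) + 2*5*(-4 + 5)) = -8*(√(2 + V) + 2*5*1) = -8*(√(2 + V) + 10) = -8*(10 + √(2 + V)) = -80 - 8*√(2 + V))
(149*9)/h + 316/O(52) = (149*9)/(-2613) + 316/(-80 - 8*√(2 + 52)) = 1341*(-1/2613) + 316/(-80 - 24*√6) = -447/871 + 316/(-80 - 24*√6)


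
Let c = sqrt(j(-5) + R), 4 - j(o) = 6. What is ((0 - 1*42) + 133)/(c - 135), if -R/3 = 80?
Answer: -12285/18467 - 1001*I*sqrt(2)/18467 ≈ -0.66524 - 0.076657*I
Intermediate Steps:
R = -240 (R = -3*80 = -240)
j(o) = -2 (j(o) = 4 - 1*6 = 4 - 6 = -2)
c = 11*I*sqrt(2) (c = sqrt(-2 - 240) = sqrt(-242) = 11*I*sqrt(2) ≈ 15.556*I)
((0 - 1*42) + 133)/(c - 135) = ((0 - 1*42) + 133)/(11*I*sqrt(2) - 135) = ((0 - 42) + 133)/(-135 + 11*I*sqrt(2)) = (-42 + 133)/(-135 + 11*I*sqrt(2)) = 91/(-135 + 11*I*sqrt(2))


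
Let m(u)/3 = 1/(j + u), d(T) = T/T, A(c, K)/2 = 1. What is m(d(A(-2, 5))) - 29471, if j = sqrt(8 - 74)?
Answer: (-29471*sqrt(66) + 29468*I)/(sqrt(66) - I) ≈ -29471.0 - 0.36376*I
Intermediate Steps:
A(c, K) = 2 (A(c, K) = 2*1 = 2)
d(T) = 1
j = I*sqrt(66) (j = sqrt(-66) = I*sqrt(66) ≈ 8.124*I)
m(u) = 3/(u + I*sqrt(66)) (m(u) = 3/(I*sqrt(66) + u) = 3/(u + I*sqrt(66)))
m(d(A(-2, 5))) - 29471 = 3/(1 + I*sqrt(66)) - 29471 = -29471 + 3/(1 + I*sqrt(66))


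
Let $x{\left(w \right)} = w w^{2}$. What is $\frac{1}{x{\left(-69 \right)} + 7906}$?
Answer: $- \frac{1}{320603} \approx -3.1191 \cdot 10^{-6}$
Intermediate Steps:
$x{\left(w \right)} = w^{3}$
$\frac{1}{x{\left(-69 \right)} + 7906} = \frac{1}{\left(-69\right)^{3} + 7906} = \frac{1}{-328509 + 7906} = \frac{1}{-320603} = - \frac{1}{320603}$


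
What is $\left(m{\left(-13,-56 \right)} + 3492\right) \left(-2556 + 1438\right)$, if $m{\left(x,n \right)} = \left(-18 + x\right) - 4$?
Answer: $-3864926$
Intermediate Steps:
$m{\left(x,n \right)} = -22 + x$
$\left(m{\left(-13,-56 \right)} + 3492\right) \left(-2556 + 1438\right) = \left(\left(-22 - 13\right) + 3492\right) \left(-2556 + 1438\right) = \left(-35 + 3492\right) \left(-1118\right) = 3457 \left(-1118\right) = -3864926$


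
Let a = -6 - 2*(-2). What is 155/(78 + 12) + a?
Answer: -5/18 ≈ -0.27778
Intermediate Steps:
a = -2 (a = -6 + 4 = -2)
155/(78 + 12) + a = 155/(78 + 12) - 2 = 155/90 - 2 = 155*(1/90) - 2 = 31/18 - 2 = -5/18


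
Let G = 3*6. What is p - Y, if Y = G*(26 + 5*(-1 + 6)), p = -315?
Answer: -1233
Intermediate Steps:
G = 18
Y = 918 (Y = 18*(26 + 5*(-1 + 6)) = 18*(26 + 5*5) = 18*(26 + 25) = 18*51 = 918)
p - Y = -315 - 1*918 = -315 - 918 = -1233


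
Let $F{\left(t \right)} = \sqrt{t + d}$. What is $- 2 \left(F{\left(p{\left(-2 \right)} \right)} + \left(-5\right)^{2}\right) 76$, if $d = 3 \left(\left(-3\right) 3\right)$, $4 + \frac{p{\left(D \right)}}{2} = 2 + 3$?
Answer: $-3800 - 760 i \approx -3800.0 - 760.0 i$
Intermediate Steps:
$p{\left(D \right)} = 2$ ($p{\left(D \right)} = -8 + 2 \left(2 + 3\right) = -8 + 2 \cdot 5 = -8 + 10 = 2$)
$d = -27$ ($d = 3 \left(-9\right) = -27$)
$F{\left(t \right)} = \sqrt{-27 + t}$ ($F{\left(t \right)} = \sqrt{t - 27} = \sqrt{-27 + t}$)
$- 2 \left(F{\left(p{\left(-2 \right)} \right)} + \left(-5\right)^{2}\right) 76 = - 2 \left(\sqrt{-27 + 2} + \left(-5\right)^{2}\right) 76 = - 2 \left(\sqrt{-25} + 25\right) 76 = - 2 \left(5 i + 25\right) 76 = - 2 \left(25 + 5 i\right) 76 = \left(-50 - 10 i\right) 76 = -3800 - 760 i$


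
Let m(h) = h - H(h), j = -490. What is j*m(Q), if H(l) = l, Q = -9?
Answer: 0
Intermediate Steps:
m(h) = 0 (m(h) = h - h = 0)
j*m(Q) = -490*0 = 0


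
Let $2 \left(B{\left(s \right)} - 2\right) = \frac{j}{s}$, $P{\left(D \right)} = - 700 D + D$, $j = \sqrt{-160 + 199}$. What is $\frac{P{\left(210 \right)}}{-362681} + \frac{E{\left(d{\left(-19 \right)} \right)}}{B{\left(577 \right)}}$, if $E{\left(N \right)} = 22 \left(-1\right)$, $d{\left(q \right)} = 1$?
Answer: $- \frac{20469551344474}{1931938217825} + \frac{25388 \sqrt{39}}{5326825} \approx -10.566$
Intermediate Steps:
$j = \sqrt{39} \approx 6.245$
$P{\left(D \right)} = - 699 D$
$B{\left(s \right)} = 2 + \frac{\sqrt{39}}{2 s}$ ($B{\left(s \right)} = 2 + \frac{\sqrt{39} \frac{1}{s}}{2} = 2 + \frac{\sqrt{39}}{2 s}$)
$E{\left(N \right)} = -22$
$\frac{P{\left(210 \right)}}{-362681} + \frac{E{\left(d{\left(-19 \right)} \right)}}{B{\left(577 \right)}} = \frac{\left(-699\right) 210}{-362681} - \frac{22}{2 + \frac{\sqrt{39}}{2 \cdot 577}} = \left(-146790\right) \left(- \frac{1}{362681}\right) - \frac{22}{2 + \frac{1}{2} \sqrt{39} \cdot \frac{1}{577}} = \frac{146790}{362681} - \frac{22}{2 + \frac{\sqrt{39}}{1154}}$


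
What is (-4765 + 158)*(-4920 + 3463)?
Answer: 6712399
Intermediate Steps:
(-4765 + 158)*(-4920 + 3463) = -4607*(-1457) = 6712399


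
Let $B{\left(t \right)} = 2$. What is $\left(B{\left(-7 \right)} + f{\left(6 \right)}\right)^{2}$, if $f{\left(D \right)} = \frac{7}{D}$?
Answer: $\frac{361}{36} \approx 10.028$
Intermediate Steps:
$\left(B{\left(-7 \right)} + f{\left(6 \right)}\right)^{2} = \left(2 + \frac{7}{6}\right)^{2} = \left(\frac{19}{6}\right)^{2} = \frac{361}{36}$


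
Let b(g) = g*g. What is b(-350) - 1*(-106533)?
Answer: 229033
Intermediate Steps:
b(g) = g**2
b(-350) - 1*(-106533) = (-350)**2 - 1*(-106533) = 122500 + 106533 = 229033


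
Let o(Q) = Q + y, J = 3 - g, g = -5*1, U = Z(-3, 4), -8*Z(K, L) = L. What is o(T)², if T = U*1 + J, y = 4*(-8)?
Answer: 2401/4 ≈ 600.25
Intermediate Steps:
Z(K, L) = -L/8
U = -½ (U = -⅛*4 = -½ ≈ -0.50000)
y = -32
g = -5
J = 8 (J = 3 - 1*(-5) = 3 + 5 = 8)
T = 15/2 (T = -½*1 + 8 = -½ + 8 = 15/2 ≈ 7.5000)
o(Q) = -32 + Q (o(Q) = Q - 32 = -32 + Q)
o(T)² = (-32 + 15/2)² = (-49/2)² = 2401/4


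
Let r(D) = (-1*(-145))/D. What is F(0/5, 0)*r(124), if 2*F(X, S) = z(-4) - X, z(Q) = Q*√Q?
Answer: -145*I/31 ≈ -4.6774*I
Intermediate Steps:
z(Q) = Q^(3/2)
r(D) = 145/D
F(X, S) = -4*I - X/2 (F(X, S) = ((-4)^(3/2) - X)/2 = (-8*I - X)/2 = (-X - 8*I)/2 = -4*I - X/2)
F(0/5, 0)*r(124) = (-4*I - 0/5)*(145/124) = (-4*I - 0/5)*(145*(1/124)) = (-4*I - ½*0)*(145/124) = (-4*I + 0)*(145/124) = -4*I*(145/124) = -145*I/31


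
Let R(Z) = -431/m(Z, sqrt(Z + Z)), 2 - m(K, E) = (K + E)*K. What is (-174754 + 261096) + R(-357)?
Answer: 1410287522746747/16333736395 + 153867*I*sqrt(714)/16333736395 ≈ 86342.0 + 0.00025172*I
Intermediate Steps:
m(K, E) = 2 - K*(E + K) (m(K, E) = 2 - (K + E)*K = 2 - (E + K)*K = 2 - K*(E + K))
R(Z) = -431/(2 - Z**2 - sqrt(2)*Z**(3/2)) (R(Z) = -431/(2 - Z**2 - sqrt(Z + Z)*Z) = -431/(2 - Z**2 - sqrt(2*Z)*Z) = -431/(2 - Z**2 - sqrt(2)*sqrt(Z)*Z) = -431/(2 - Z**2 - sqrt(2)*Z**(3/2)))
(-174754 + 261096) + R(-357) = (-174754 + 261096) + 431/(-2 + (-357)**2 + sqrt(2)*(-357)**(3/2)) = 86342 + 431/(-2 + 127449 + sqrt(2)*(-357*I*sqrt(357))) = 86342 + 431/(-2 + 127449 - 357*I*sqrt(714)) = 86342 + 431/(127447 - 357*I*sqrt(714))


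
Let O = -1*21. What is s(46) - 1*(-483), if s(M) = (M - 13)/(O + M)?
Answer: 12108/25 ≈ 484.32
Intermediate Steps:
O = -21
s(M) = (-13 + M)/(-21 + M) (s(M) = (M - 13)/(-21 + M) = (-13 + M)/(-21 + M))
s(46) - 1*(-483) = (-13 + 46)/(-21 + 46) - 1*(-483) = 33/25 + 483 = 12108/25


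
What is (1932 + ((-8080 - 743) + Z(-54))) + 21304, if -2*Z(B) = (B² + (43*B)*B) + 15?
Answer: -99493/2 ≈ -49747.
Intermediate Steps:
Z(B) = -15/2 - 22*B² (Z(B) = -((B² + (43*B)*B) + 15)/2 = -((B² + 43*B²) + 15)/2 = -(44*B² + 15)/2 = -(15 + 44*B²)/2 = -15/2 - 22*B²)
(1932 + ((-8080 - 743) + Z(-54))) + 21304 = (1932 + ((-8080 - 743) + (-15/2 - 22*(-54)²))) + 21304 = (1932 + (-8823 + (-15/2 - 22*2916))) + 21304 = (1932 + (-8823 + (-15/2 - 64152))) + 21304 = (1932 + (-8823 - 128319/2)) + 21304 = (1932 - 145965/2) + 21304 = -142101/2 + 21304 = -99493/2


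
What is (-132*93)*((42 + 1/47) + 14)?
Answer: -32322708/47 ≈ -6.8772e+5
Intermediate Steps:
(-132*93)*((42 + 1/47) + 14) = -12276*((42 + 1/47) + 14) = -12276*(1975/47 + 14) = -12276*2633/47 = -32322708/47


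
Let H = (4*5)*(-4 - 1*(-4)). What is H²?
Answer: 0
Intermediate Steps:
H = 0 (H = 20*(-4 + 4) = 20*0 = 0)
H² = 0² = 0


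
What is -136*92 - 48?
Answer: -12560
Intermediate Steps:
-136*92 - 48 = -12512 - 48 = -12560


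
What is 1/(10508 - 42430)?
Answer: -1/31922 ≈ -3.1326e-5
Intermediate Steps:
1/(10508 - 42430) = 1/(-31922) = -1/31922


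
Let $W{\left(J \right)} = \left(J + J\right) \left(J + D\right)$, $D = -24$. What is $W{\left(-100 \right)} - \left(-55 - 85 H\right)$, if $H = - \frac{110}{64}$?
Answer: $\frac{790685}{32} \approx 24709.0$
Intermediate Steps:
$H = - \frac{55}{32}$ ($H = \left(-110\right) \frac{1}{64} = - \frac{55}{32} \approx -1.7188$)
$W{\left(J \right)} = 2 J \left(-24 + J\right)$ ($W{\left(J \right)} = \left(J + J\right) \left(J - 24\right) = 2 J \left(-24 + J\right)$)
$W{\left(-100 \right)} - \left(-55 - 85 H\right) = 2 \left(-100\right) \left(-24 - 100\right) - \left(-55 - - \frac{4675}{32}\right) = 2 \left(-100\right) \left(-124\right) - \left(-55 + \frac{4675}{32}\right) = 24800 - \frac{2915}{32} = \frac{790685}{32}$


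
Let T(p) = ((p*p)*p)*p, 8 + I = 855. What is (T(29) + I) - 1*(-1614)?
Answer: 709742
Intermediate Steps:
I = 847 (I = -8 + 855 = 847)
T(p) = p**4 (T(p) = (p**2*p)*p = p**3*p = p**4)
(T(29) + I) - 1*(-1614) = (29**4 + 847) - 1*(-1614) = (707281 + 847) + 1614 = 708128 + 1614 = 709742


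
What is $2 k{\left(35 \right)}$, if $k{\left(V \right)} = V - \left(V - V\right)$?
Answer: $70$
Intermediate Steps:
$k{\left(V \right)} = V$ ($k{\left(V \right)} = V - 0 = V + 0 = V$)
$2 k{\left(35 \right)} = 2 \cdot 35 = 70$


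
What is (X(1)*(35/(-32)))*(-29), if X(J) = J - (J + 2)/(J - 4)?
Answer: 1015/16 ≈ 63.438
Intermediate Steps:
X(J) = J - (2 + J)/(-4 + J)
(X(1)*(35/(-32)))*(-29) = (((-2 + 1**2 - 5*1)/(-4 + 1))*(35/(-32)))*(-29) = (((-2 + 1 - 5)/(-3))*(35*(-1/32)))*(-29) = (-1/3*(-6)*(-35/32))*(-29) = (2*(-35/32))*(-29) = -35/16*(-29) = 1015/16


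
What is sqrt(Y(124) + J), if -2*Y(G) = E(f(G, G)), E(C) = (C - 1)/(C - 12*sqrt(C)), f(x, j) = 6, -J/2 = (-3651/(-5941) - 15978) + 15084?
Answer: sqrt(-2269808366241 + 4540675596912*sqrt(6))/(35646*sqrt(-1 + 2*sqrt(6))) ≈ 42.271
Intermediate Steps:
J = 10615206/5941 (J = -2*((-3651/(-5941) - 15978) + 15084) = -2*((-3651*(-1/5941) - 15978) + 15084) = -2*((3651/5941 - 15978) + 15084) = -2*(-94921647/5941 + 15084) = -2*(-5307603/5941) = 10615206/5941 ≈ 1786.8)
E(C) = (-1 + C)/(C - 12*sqrt(C))
Y(G) = 5/(2*(-6 + 12*sqrt(6))) (Y(G) = -(1 - 1*6)/(2*(-1*6 + 12*sqrt(6))) = -(1 - 6)/(2*(-6 + 12*sqrt(6))) = -(-5)/(2*(-6 + 12*sqrt(6))) = 5/(2*(-6 + 12*sqrt(6))))
sqrt(Y(124) + J) = sqrt((5/276 + 5*sqrt(6)/138) + 10615206/5941) = sqrt(2929826561/1639716 + 5*sqrt(6)/138)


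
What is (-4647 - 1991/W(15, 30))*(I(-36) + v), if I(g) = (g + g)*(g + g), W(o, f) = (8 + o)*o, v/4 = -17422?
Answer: 103542207824/345 ≈ 3.0012e+8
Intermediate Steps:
v = -69688 (v = 4*(-17422) = -69688)
W(o, f) = o*(8 + o)
I(g) = 4*g**2 (I(g) = (2*g)*(2*g) = 4*g**2)
(-4647 - 1991/W(15, 30))*(I(-36) + v) = (-4647 - 1991*1/(15*(8 + 15)))*(4*(-36)**2 - 69688) = (-4647 - 1991/(15*23))*(4*1296 - 69688) = (-4647 - 1991/345)*(5184 - 69688) = (-4647 - 1991*1/345)*(-64504) = (-4647 - 1991/345)*(-64504) = -1605206/345*(-64504) = 103542207824/345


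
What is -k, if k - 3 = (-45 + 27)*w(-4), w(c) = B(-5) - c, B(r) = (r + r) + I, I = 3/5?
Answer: -501/5 ≈ -100.20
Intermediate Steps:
I = ⅗ (I = 3*(⅕) = ⅗ ≈ 0.60000)
B(r) = ⅗ + 2*r (B(r) = (r + r) + ⅗ = 2*r + ⅗ = ⅗ + 2*r)
w(c) = -47/5 - c (w(c) = (⅗ + 2*(-5)) - c = (⅗ - 10) - c = -47/5 - c)
k = 501/5 (k = 3 + (-45 + 27)*(-47/5 - 1*(-4)) = 3 - 18*(-47/5 + 4) = 3 - 18*(-27/5) = 3 + 486/5 = 501/5 ≈ 100.20)
-k = -1*501/5 = -501/5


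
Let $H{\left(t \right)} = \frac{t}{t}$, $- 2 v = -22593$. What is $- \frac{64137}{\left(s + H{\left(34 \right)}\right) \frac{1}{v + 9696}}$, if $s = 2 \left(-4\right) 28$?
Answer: $\frac{2692791945}{446} \approx 6.0376 \cdot 10^{6}$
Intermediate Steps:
$v = \frac{22593}{2}$ ($v = \left(- \frac{1}{2}\right) \left(-22593\right) = \frac{22593}{2} \approx 11297.0$)
$H{\left(t \right)} = 1$
$s = -224$ ($s = \left(-8\right) 28 = -224$)
$- \frac{64137}{\left(s + H{\left(34 \right)}\right) \frac{1}{v + 9696}} = - \frac{64137}{\left(-224 + 1\right) \frac{1}{\frac{22593}{2} + 9696}} = - \frac{64137}{\left(-223\right) \frac{1}{\frac{41985}{2}}} = - \frac{64137}{\left(-223\right) \frac{2}{41985}} = - \frac{64137}{- \frac{446}{41985}} = \left(-64137\right) \left(- \frac{41985}{446}\right) = \frac{2692791945}{446}$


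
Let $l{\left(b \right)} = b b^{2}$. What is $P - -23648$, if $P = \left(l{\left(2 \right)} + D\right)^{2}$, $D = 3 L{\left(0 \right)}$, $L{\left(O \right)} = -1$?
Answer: $23673$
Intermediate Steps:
$l{\left(b \right)} = b^{3}$
$D = -3$ ($D = 3 \left(-1\right) = -3$)
$P = 25$ ($P = \left(2^{3} - 3\right)^{2} = \left(8 - 3\right)^{2} = 5^{2} = 25$)
$P - -23648 = 25 - -23648 = 25 + 23648 = 23673$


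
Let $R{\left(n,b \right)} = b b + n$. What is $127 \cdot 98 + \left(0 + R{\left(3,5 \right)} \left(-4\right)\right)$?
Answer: $12334$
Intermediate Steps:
$R{\left(n,b \right)} = n + b^{2}$ ($R{\left(n,b \right)} = b^{2} + n = n + b^{2}$)
$127 \cdot 98 + \left(0 + R{\left(3,5 \right)} \left(-4\right)\right) = 127 \cdot 98 + \left(0 + \left(3 + 5^{2}\right) \left(-4\right)\right) = 12446 + \left(0 + \left(3 + 25\right) \left(-4\right)\right) = 12446 + \left(0 + 28 \left(-4\right)\right) = 12446 + \left(0 - 112\right) = 12446 - 112 = 12334$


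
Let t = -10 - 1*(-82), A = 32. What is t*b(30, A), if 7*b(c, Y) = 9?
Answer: 648/7 ≈ 92.571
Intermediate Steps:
t = 72 (t = -10 + 82 = 72)
b(c, Y) = 9/7 (b(c, Y) = (⅐)*9 = 9/7)
t*b(30, A) = 72*(9/7) = 648/7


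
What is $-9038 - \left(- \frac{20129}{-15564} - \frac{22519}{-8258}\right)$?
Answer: $- \frac{581074182227}{64263756} \approx -9042.0$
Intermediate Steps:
$-9038 - \left(- \frac{20129}{-15564} - \frac{22519}{-8258}\right) = -9038 - \left(\left(-20129\right) \left(- \frac{1}{15564}\right) - - \frac{22519}{8258}\right) = -9038 - \left(\frac{20129}{15564} + \frac{22519}{8258}\right) = -9038 - \frac{258355499}{64263756} = - \frac{581074182227}{64263756}$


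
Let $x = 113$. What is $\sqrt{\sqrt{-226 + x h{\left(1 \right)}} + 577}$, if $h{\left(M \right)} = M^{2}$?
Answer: $\sqrt{577 + i \sqrt{113}} \approx 24.022 + 0.2213 i$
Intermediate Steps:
$\sqrt{\sqrt{-226 + x h{\left(1 \right)}} + 577} = \sqrt{\sqrt{-226 + 113 \cdot 1^{2}} + 577} = \sqrt{\sqrt{-226 + 113 \cdot 1} + 577} = \sqrt{\sqrt{-226 + 113} + 577} = \sqrt{\sqrt{-113} + 577} = \sqrt{i \sqrt{113} + 577} = \sqrt{577 + i \sqrt{113}}$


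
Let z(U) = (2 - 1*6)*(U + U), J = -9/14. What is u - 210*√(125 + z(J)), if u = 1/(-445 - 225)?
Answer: -1/670 - 30*√6377 ≈ -2395.7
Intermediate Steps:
J = -9/14 (J = -9*1/14 = -9/14 ≈ -0.64286)
u = -1/670 (u = 1/(-670) = -1/670 ≈ -0.0014925)
z(U) = -8*U (z(U) = (2 - 6)*(2*U) = -8*U)
u - 210*√(125 + z(J)) = -1/670 - 210*√(125 - 8*(-9/14)) = -1/670 - 210*√(125 + 36/7) = -1/670 - 30*√6377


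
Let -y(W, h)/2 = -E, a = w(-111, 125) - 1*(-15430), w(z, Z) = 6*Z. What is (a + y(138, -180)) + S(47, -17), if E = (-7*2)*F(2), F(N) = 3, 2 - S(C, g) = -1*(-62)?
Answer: 16036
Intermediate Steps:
S(C, g) = -60 (S(C, g) = 2 - (-1)*(-62) = 2 - 1*62 = 2 - 62 = -60)
a = 16180 (a = 6*125 - 1*(-15430) = 750 + 15430 = 16180)
E = -42 (E = -7*2*3 = -14*3 = -42)
y(W, h) = -84 (y(W, h) = -(-2)*(-42) = -2*42 = -84)
(a + y(138, -180)) + S(47, -17) = (16180 - 84) - 60 = 16096 - 60 = 16036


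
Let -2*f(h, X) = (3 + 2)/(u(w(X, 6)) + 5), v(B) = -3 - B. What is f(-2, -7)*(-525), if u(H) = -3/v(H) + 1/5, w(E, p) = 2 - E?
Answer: 26250/109 ≈ 240.83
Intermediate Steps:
u(H) = 1/5 - 3/(-3 - H) (u(H) = -3/(-3 - H) + 1/5 = 1/5 - 3/(-3 - H))
f(h, X) = -5/(2*(5 + (20 - X)/(5*(5 - X)))) (f(h, X) = -(3 + 2)/(2*((18 + (2 - X))/(5*(3 + (2 - X))) + 5)) = -5/(2*((20 - X)/(5*(5 - X)) + 5)) = -5/(2*(5 + (20 - X)/(5*(5 - X)))))
f(-2, -7)*(-525) = (25*(5 - 1*(-7))/(2*(-145 + 26*(-7))))*(-525) = (25*(5 + 7)/(2*(-145 - 182)))*(-525) = ((25/2)*12/(-327))*(-525) = ((25/2)*(-1/327)*12)*(-525) = -50/109*(-525) = 26250/109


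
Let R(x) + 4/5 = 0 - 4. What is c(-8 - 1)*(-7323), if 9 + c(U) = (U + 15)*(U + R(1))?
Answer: 3361257/5 ≈ 6.7225e+5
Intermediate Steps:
R(x) = -24/5 (R(x) = -⅘ + (0 - 4) = -⅘ - 4 = -24/5)
c(U) = -9 + (15 + U)*(-24/5 + U) (c(U) = -9 + (U + 15)*(U - 24/5) = -9 + (15 + U)*(-24/5 + U))
c(-8 - 1)*(-7323) = (-81 + (-8 - 1)² + 51*(-8 - 1)/5)*(-7323) = (-81 + (-9)² + (51/5)*(-9))*(-7323) = (-81 + 81 - 459/5)*(-7323) = -459/5*(-7323) = 3361257/5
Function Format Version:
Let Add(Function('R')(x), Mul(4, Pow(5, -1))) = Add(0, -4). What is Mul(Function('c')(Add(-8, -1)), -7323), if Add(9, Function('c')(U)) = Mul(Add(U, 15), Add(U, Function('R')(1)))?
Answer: Rational(3361257, 5) ≈ 6.7225e+5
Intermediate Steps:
Function('R')(x) = Rational(-24, 5) (Function('R')(x) = Add(Rational(-4, 5), Add(0, -4)) = Add(Rational(-4, 5), -4) = Rational(-24, 5))
Function('c')(U) = Add(-9, Mul(Add(15, U), Add(Rational(-24, 5), U))) (Function('c')(U) = Add(-9, Mul(Add(U, 15), Add(U, Rational(-24, 5)))) = Add(-9, Mul(Add(15, U), Add(Rational(-24, 5), U))))
Mul(Function('c')(Add(-8, -1)), -7323) = Mul(Add(-81, Pow(Add(-8, -1), 2), Mul(Rational(51, 5), Add(-8, -1))), -7323) = Mul(Add(-81, Pow(-9, 2), Mul(Rational(51, 5), -9)), -7323) = Mul(Add(-81, 81, Rational(-459, 5)), -7323) = Mul(Rational(-459, 5), -7323) = Rational(3361257, 5)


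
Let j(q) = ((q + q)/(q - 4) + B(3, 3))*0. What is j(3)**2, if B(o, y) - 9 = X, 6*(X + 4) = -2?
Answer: 0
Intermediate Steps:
X = -13/3 (X = -4 + (1/6)*(-2) = -4 - 1/3 = -13/3 ≈ -4.3333)
B(o, y) = 14/3 (B(o, y) = 9 - 13/3 = 14/3)
j(q) = 0 (j(q) = ((q + q)/(q - 4) + 14/3)*0 = ((2*q)/(-4 + q) + 14/3)*0 = (2*q/(-4 + q) + 14/3)*0 = (14/3 + 2*q/(-4 + q))*0 = 0)
j(3)**2 = 0**2 = 0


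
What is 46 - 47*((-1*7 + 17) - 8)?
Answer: -48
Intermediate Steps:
46 - 47*((-1*7 + 17) - 8) = 46 - 47*((-7 + 17) - 8) = 46 - 47*(10 - 8) = 46 - 47*2 = 46 - 94 = -48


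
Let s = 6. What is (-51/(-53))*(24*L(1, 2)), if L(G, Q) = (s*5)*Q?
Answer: 73440/53 ≈ 1385.7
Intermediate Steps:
L(G, Q) = 30*Q (L(G, Q) = (6*5)*Q = 30*Q)
(-51/(-53))*(24*L(1, 2)) = (-51/(-53))*(24*(30*2)) = (-51*(-1/53))*(24*60) = (51/53)*1440 = 73440/53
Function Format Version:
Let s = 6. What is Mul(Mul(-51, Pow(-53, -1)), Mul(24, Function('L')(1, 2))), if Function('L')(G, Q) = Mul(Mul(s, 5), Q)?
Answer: Rational(73440, 53) ≈ 1385.7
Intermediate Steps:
Function('L')(G, Q) = Mul(30, Q) (Function('L')(G, Q) = Mul(Mul(6, 5), Q) = Mul(30, Q))
Mul(Mul(-51, Pow(-53, -1)), Mul(24, Function('L')(1, 2))) = Mul(Mul(-51, Pow(-53, -1)), Mul(24, Mul(30, 2))) = Mul(Mul(-51, Rational(-1, 53)), Mul(24, 60)) = Mul(Rational(51, 53), 1440) = Rational(73440, 53)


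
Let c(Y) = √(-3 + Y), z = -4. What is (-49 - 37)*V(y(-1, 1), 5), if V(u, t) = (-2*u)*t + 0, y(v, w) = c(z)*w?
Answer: 860*I*√7 ≈ 2275.3*I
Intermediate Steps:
y(v, w) = I*w*√7 (y(v, w) = √(-3 - 4)*w = √(-7)*w = (I*√7)*w = I*w*√7)
V(u, t) = -2*t*u (V(u, t) = -2*t*u + 0 = -2*t*u)
(-49 - 37)*V(y(-1, 1), 5) = (-49 - 37)*(-2*5*I*1*√7) = -(-172)*5*I*√7 = -(-860)*I*√7 = 860*I*√7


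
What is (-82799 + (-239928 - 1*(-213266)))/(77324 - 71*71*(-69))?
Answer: -109461/425153 ≈ -0.25746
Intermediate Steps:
(-82799 + (-239928 - 1*(-213266)))/(77324 - 71*71*(-69)) = (-82799 + (-239928 + 213266))/(77324 - 5041*(-69)) = (-82799 - 26662)/(77324 + 347829) = -109461/425153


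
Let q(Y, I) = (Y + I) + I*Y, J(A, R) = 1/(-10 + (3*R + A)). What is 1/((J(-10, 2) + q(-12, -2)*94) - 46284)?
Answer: -14/634817 ≈ -2.2054e-5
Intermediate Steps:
J(A, R) = 1/(-10 + A + 3*R) (J(A, R) = 1/(-10 + (A + 3*R)) = 1/(-10 + A + 3*R))
q(Y, I) = I + Y + I*Y (q(Y, I) = (I + Y) + I*Y = I + Y + I*Y)
1/((J(-10, 2) + q(-12, -2)*94) - 46284) = 1/((1/(-10 - 10 + 3*2) + (-2 - 12 - 2*(-12))*94) - 46284) = 1/((1/(-10 - 10 + 6) + (-2 - 12 + 24)*94) - 46284) = 1/((1/(-14) + 10*94) - 46284) = 1/((-1/14 + 940) - 46284) = 1/(13159/14 - 46284) = 1/(-634817/14) = -14/634817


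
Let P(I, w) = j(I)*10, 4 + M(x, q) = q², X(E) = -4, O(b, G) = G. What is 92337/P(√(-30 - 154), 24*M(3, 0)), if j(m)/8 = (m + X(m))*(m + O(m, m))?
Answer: -92337/32000 + 92337*I*√46/736000 ≈ -2.8855 + 0.8509*I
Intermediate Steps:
M(x, q) = -4 + q²
j(m) = 16*m*(-4 + m) (j(m) = 8*((m - 4)*(m + m)) = 8*((-4 + m)*(2*m)) = 8*(2*m*(-4 + m)) = 16*m*(-4 + m))
P(I, w) = 160*I*(-4 + I) (P(I, w) = (16*I*(-4 + I))*10 = 160*I*(-4 + I))
92337/P(√(-30 - 154), 24*M(3, 0)) = 92337/((160*√(-30 - 154)*(-4 + √(-30 - 154)))) = 92337/((160*√(-184)*(-4 + √(-184)))) = 92337/((160*(2*I*√46)*(-4 + 2*I*√46))) = 92337/((320*I*√46*(-4 + 2*I*√46))) = 92337*(-I*√46/(14720*(-4 + 2*I*√46))) = -92337*I*√46/(14720*(-4 + 2*I*√46))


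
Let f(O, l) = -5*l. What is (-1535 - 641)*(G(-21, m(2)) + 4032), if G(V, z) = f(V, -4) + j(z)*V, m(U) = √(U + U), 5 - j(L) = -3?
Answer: -8451584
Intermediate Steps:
j(L) = 8 (j(L) = 5 - 1*(-3) = 5 + 3 = 8)
m(U) = √2*√U (m(U) = √(2*U) = √2*√U)
G(V, z) = 20 + 8*V (G(V, z) = -5*(-4) + 8*V = 20 + 8*V)
(-1535 - 641)*(G(-21, m(2)) + 4032) = (-1535 - 641)*((20 + 8*(-21)) + 4032) = -2176*((20 - 168) + 4032) = -2176*(-148 + 4032) = -2176*3884 = -8451584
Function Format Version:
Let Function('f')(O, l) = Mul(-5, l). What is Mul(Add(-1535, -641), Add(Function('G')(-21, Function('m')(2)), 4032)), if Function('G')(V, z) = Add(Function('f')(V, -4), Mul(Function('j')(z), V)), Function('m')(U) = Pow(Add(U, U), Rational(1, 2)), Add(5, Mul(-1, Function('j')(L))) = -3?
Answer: -8451584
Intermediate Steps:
Function('j')(L) = 8 (Function('j')(L) = Add(5, Mul(-1, -3)) = Add(5, 3) = 8)
Function('m')(U) = Mul(Pow(2, Rational(1, 2)), Pow(U, Rational(1, 2))) (Function('m')(U) = Pow(Mul(2, U), Rational(1, 2)) = Mul(Pow(2, Rational(1, 2)), Pow(U, Rational(1, 2))))
Function('G')(V, z) = Add(20, Mul(8, V)) (Function('G')(V, z) = Add(Mul(-5, -4), Mul(8, V)) = Add(20, Mul(8, V)))
Mul(Add(-1535, -641), Add(Function('G')(-21, Function('m')(2)), 4032)) = Mul(Add(-1535, -641), Add(Add(20, Mul(8, -21)), 4032)) = Mul(-2176, Add(Add(20, -168), 4032)) = Mul(-2176, Add(-148, 4032)) = Mul(-2176, 3884) = -8451584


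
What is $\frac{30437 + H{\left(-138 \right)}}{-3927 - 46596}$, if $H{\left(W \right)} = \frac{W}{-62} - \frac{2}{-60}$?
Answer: $- \frac{2573501}{4271490} \approx -0.60248$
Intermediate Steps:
$H{\left(W \right)} = \frac{1}{30} - \frac{W}{62}$ ($H{\left(W \right)} = W \left(- \frac{1}{62}\right) - - \frac{1}{30} = - \frac{W}{62} + \frac{1}{30} = \frac{1}{30} - \frac{W}{62}$)
$\frac{30437 + H{\left(-138 \right)}}{-3927 - 46596} = \frac{30437 + \left(\frac{1}{30} - - \frac{69}{31}\right)}{-3927 - 46596} = \frac{30437 + \left(\frac{1}{30} + \frac{69}{31}\right)}{-50523} = \left(30437 + \frac{2101}{930}\right) \left(- \frac{1}{50523}\right) = \frac{28308511}{930} \left(- \frac{1}{50523}\right) = - \frac{2573501}{4271490}$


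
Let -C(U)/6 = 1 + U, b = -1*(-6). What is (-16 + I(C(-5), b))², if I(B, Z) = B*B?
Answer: 313600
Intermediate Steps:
b = 6
C(U) = -6 - 6*U (C(U) = -6*(1 + U) = -6 - 6*U)
I(B, Z) = B²
(-16 + I(C(-5), b))² = (-16 + (-6 - 6*(-5))²)² = (-16 + (-6 + 30)²)² = (-16 + 24²)² = (-16 + 576)² = 560² = 313600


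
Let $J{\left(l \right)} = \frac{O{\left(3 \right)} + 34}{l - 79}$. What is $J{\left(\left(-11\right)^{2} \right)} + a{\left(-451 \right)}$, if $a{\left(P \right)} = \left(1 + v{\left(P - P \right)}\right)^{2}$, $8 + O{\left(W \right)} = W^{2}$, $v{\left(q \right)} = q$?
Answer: $\frac{11}{6} \approx 1.8333$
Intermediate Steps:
$O{\left(W \right)} = -8 + W^{2}$
$a{\left(P \right)} = 1$ ($a{\left(P \right)} = \left(1 + \left(P - P\right)\right)^{2} = \left(1 + 0\right)^{2} = 1^{2} = 1$)
$J{\left(l \right)} = \frac{35}{-79 + l}$ ($J{\left(l \right)} = \frac{\left(-8 + 3^{2}\right) + 34}{l - 79} = \frac{\left(-8 + 9\right) + 34}{-79 + l} = \frac{1 + 34}{-79 + l} = \frac{35}{-79 + l}$)
$J{\left(\left(-11\right)^{2} \right)} + a{\left(-451 \right)} = \frac{35}{-79 + \left(-11\right)^{2}} + 1 = \frac{35}{-79 + 121} + 1 = \frac{35}{42} + 1 = 35 \cdot \frac{1}{42} + 1 = \frac{5}{6} + 1 = \frac{11}{6}$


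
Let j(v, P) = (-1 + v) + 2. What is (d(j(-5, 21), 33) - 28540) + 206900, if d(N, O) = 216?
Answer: 178576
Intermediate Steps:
j(v, P) = 1 + v
(d(j(-5, 21), 33) - 28540) + 206900 = (216 - 28540) + 206900 = -28324 + 206900 = 178576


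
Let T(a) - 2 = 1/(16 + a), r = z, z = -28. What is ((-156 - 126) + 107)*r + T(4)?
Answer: 98041/20 ≈ 4902.0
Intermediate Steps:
r = -28
T(a) = 2 + 1/(16 + a)
((-156 - 126) + 107)*r + T(4) = ((-156 - 126) + 107)*(-28) + (33 + 2*4)/(16 + 4) = (-282 + 107)*(-28) + (33 + 8)/20 = -175*(-28) + (1/20)*41 = 4900 + 41/20 = 98041/20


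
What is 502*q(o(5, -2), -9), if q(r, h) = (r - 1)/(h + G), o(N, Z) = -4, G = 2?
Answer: 2510/7 ≈ 358.57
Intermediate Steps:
q(r, h) = (-1 + r)/(2 + h) (q(r, h) = (r - 1)/(h + 2) = (-1 + r)/(2 + h))
502*q(o(5, -2), -9) = 502*((-1 - 4)/(2 - 9)) = 502*(-5/(-7)) = 502*(-1/7*(-5)) = 502*(5/7) = 2510/7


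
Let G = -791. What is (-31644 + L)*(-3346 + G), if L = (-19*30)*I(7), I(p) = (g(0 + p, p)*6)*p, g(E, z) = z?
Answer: 824189688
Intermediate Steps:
I(p) = 6*p² (I(p) = (p*6)*p = (6*p)*p = 6*p²)
L = -167580 (L = (-19*30)*(6*7²) = -3420*49 = -570*294 = -167580)
(-31644 + L)*(-3346 + G) = (-31644 - 167580)*(-3346 - 791) = -199224*(-4137) = 824189688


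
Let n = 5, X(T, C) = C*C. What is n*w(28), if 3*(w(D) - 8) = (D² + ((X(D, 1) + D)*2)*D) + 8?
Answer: 12200/3 ≈ 4066.7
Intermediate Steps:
X(T, C) = C²
w(D) = 32/3 + D²/3 + D*(2 + 2*D)/3 (w(D) = 8 + ((D² + ((1² + D)*2)*D) + 8)/3 = 8 + ((D² + ((1 + D)*2)*D) + 8)/3 = 8 + ((D² + (2 + 2*D)*D) + 8)/3 = 8 + ((D² + D*(2 + 2*D)) + 8)/3 = 8 + (8 + D² + D*(2 + 2*D))/3 = 8 + (8/3 + D²/3 + D*(2 + 2*D)/3) = 32/3 + D²/3 + D*(2 + 2*D)/3)
n*w(28) = 5*(32/3 + 28² + (⅔)*28) = 5*(32/3 + 784 + 56/3) = 5*(2440/3) = 12200/3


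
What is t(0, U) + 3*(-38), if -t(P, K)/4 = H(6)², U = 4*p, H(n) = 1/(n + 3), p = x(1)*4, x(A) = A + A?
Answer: -9238/81 ≈ -114.05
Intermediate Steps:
x(A) = 2*A
p = 8 (p = (2*1)*4 = 2*4 = 8)
H(n) = 1/(3 + n)
U = 32 (U = 4*8 = 32)
t(P, K) = -4/81 (t(P, K) = -4/(3 + 6)² = -4*(1/9)² = -4*(⅑)² = -4*1/81 = -4/81)
t(0, U) + 3*(-38) = -4/81 + 3*(-38) = -4/81 - 114 = -9238/81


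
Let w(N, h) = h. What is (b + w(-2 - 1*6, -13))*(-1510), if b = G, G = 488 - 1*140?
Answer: -505850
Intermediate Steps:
G = 348 (G = 488 - 140 = 348)
b = 348
(b + w(-2 - 1*6, -13))*(-1510) = (348 - 13)*(-1510) = 335*(-1510) = -505850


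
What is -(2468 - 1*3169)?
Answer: 701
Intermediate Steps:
-(2468 - 1*3169) = -(2468 - 3169) = -1*(-701) = 701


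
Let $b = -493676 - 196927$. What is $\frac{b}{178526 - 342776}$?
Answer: $\frac{230201}{54750} \approx 4.2046$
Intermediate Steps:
$b = -690603$
$\frac{b}{178526 - 342776} = - \frac{690603}{178526 - 342776} = - \frac{690603}{-164250} = \left(-690603\right) \left(- \frac{1}{164250}\right) = \frac{230201}{54750}$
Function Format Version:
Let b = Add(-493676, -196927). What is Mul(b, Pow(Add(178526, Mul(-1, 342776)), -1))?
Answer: Rational(230201, 54750) ≈ 4.2046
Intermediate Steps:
b = -690603
Mul(b, Pow(Add(178526, Mul(-1, 342776)), -1)) = Mul(-690603, Pow(Add(178526, Mul(-1, 342776)), -1)) = Mul(-690603, Pow(Add(178526, -342776), -1)) = Mul(-690603, Pow(-164250, -1)) = Mul(-690603, Rational(-1, 164250)) = Rational(230201, 54750)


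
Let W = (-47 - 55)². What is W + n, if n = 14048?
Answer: 24452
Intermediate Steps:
W = 10404 (W = (-102)² = 10404)
W + n = 10404 + 14048 = 24452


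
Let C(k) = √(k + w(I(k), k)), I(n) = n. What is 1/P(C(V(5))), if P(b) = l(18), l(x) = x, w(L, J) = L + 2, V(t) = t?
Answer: 1/18 ≈ 0.055556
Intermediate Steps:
w(L, J) = 2 + L
C(k) = √(2 + 2*k) (C(k) = √(k + (2 + k)) = √(2 + 2*k))
P(b) = 18
1/P(C(V(5))) = 1/18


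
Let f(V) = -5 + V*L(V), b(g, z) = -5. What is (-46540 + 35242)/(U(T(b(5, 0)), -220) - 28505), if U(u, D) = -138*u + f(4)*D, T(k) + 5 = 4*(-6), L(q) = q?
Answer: 11298/26923 ≈ 0.41964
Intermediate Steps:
T(k) = -29 (T(k) = -5 + 4*(-6) = -5 - 24 = -29)
f(V) = -5 + V² (f(V) = -5 + V*V = -5 + V²)
U(u, D) = -138*u + 11*D (U(u, D) = -138*u + (-5 + 4²)*D = -138*u + (-5 + 16)*D = -138*u + 11*D)
(-46540 + 35242)/(U(T(b(5, 0)), -220) - 28505) = (-46540 + 35242)/((-138*(-29) + 11*(-220)) - 28505) = -11298/((4002 - 2420) - 28505) = -11298/(1582 - 28505) = -11298/(-26923) = -11298*(-1/26923) = 11298/26923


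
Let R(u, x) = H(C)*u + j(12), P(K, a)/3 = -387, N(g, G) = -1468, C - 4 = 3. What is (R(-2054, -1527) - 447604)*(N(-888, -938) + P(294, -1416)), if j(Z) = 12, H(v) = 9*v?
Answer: 1516917226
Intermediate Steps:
C = 7 (C = 4 + 3 = 7)
P(K, a) = -1161 (P(K, a) = 3*(-387) = -1161)
R(u, x) = 12 + 63*u (R(u, x) = (9*7)*u + 12 = 63*u + 12 = 12 + 63*u)
(R(-2054, -1527) - 447604)*(N(-888, -938) + P(294, -1416)) = ((12 + 63*(-2054)) - 447604)*(-1468 - 1161) = ((12 - 129402) - 447604)*(-2629) = (-129390 - 447604)*(-2629) = -576994*(-2629) = 1516917226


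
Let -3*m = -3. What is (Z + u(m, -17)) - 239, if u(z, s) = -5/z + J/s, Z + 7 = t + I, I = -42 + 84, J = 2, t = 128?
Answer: -1379/17 ≈ -81.118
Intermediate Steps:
m = 1 (m = -⅓*(-3) = 1)
I = 42
Z = 163 (Z = -7 + (128 + 42) = -7 + 170 = 163)
u(z, s) = -5/z + 2/s
(Z + u(m, -17)) - 239 = (163 + (-5/1 + 2/(-17))) - 239 = (163 + (-5*1 + 2*(-1/17))) - 239 = (163 + (-5 - 2/17)) - 239 = (163 - 87/17) - 239 = 2684/17 - 239 = -1379/17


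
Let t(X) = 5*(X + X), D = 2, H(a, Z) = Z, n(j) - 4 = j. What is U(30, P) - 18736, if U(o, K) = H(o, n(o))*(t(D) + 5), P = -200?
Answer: -17886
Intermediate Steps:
n(j) = 4 + j
t(X) = 10*X (t(X) = 5*(2*X) = 10*X)
U(o, K) = 100 + 25*o (U(o, K) = (4 + o)*(10*2 + 5) = (4 + o)*(20 + 5) = (4 + o)*25 = 100 + 25*o)
U(30, P) - 18736 = (100 + 25*30) - 18736 = (100 + 750) - 18736 = 850 - 18736 = -17886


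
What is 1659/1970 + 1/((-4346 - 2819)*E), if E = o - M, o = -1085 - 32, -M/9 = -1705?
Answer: 9783971677/11618097655 ≈ 0.84213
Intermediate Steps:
M = 15345 (M = -9*(-1705) = 15345)
o = -1117
E = -16462 (E = -1117 - 1*15345 = -1117 - 15345 = -16462)
1659/1970 + 1/((-4346 - 2819)*E) = 1659/1970 + 1/(-4346 - 2819*(-16462)) = 1659*(1/1970) - 1/16462/(-7165) = 1659/1970 - 1/7165*(-1/16462) = 1659/1970 + 1/117950230 = 9783971677/11618097655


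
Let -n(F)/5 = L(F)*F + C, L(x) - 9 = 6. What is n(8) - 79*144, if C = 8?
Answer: -12016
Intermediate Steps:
L(x) = 15 (L(x) = 9 + 6 = 15)
n(F) = -40 - 75*F (n(F) = -5*(15*F + 8) = -5*(8 + 15*F) = -40 - 75*F)
n(8) - 79*144 = (-40 - 75*8) - 79*144 = (-40 - 600) - 11376 = -640 - 11376 = -12016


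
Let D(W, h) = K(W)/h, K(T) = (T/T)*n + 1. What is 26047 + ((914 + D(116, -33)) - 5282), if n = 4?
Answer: 715402/33 ≈ 21679.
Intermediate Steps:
K(T) = 5 (K(T) = (T/T)*4 + 1 = 1*4 + 1 = 4 + 1 = 5)
D(W, h) = 5/h
26047 + ((914 + D(116, -33)) - 5282) = 26047 + ((914 + 5/(-33)) - 5282) = 26047 + ((914 + 5*(-1/33)) - 5282) = 26047 + ((914 - 5/33) - 5282) = 26047 + (30157/33 - 5282) = 26047 - 144149/33 = 715402/33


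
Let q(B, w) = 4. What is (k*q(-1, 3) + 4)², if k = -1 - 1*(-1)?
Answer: 16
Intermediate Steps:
k = 0 (k = -1 + 1 = 0)
(k*q(-1, 3) + 4)² = (0*4 + 4)² = (0 + 4)² = 4² = 16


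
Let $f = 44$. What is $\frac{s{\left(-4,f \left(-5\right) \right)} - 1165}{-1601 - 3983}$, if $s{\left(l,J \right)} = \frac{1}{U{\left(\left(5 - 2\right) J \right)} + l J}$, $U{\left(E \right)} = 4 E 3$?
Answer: $\frac{8201601}{39311360} \approx 0.20863$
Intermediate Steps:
$U{\left(E \right)} = 12 E$
$s{\left(l,J \right)} = \frac{1}{36 J + J l}$ ($s{\left(l,J \right)} = \frac{1}{12 \left(5 - 2\right) J + l J} = \frac{1}{12 \cdot 3 J + J l} = \frac{1}{36 J + J l}$)
$\frac{s{\left(-4,f \left(-5\right) \right)} - 1165}{-1601 - 3983} = \frac{\frac{1}{44 \left(-5\right) \left(36 - 4\right)} - 1165}{-1601 - 3983} = \frac{\frac{1}{\left(-220\right) 32} - 1165}{-5584} = \left(\left(- \frac{1}{220}\right) \frac{1}{32} - 1165\right) \left(- \frac{1}{5584}\right) = \left(- \frac{1}{7040} - 1165\right) \left(- \frac{1}{5584}\right) = \left(- \frac{8201601}{7040}\right) \left(- \frac{1}{5584}\right) = \frac{8201601}{39311360}$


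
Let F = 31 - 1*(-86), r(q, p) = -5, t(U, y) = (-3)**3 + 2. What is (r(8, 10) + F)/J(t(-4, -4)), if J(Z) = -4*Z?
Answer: 28/25 ≈ 1.1200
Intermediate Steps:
t(U, y) = -25 (t(U, y) = -27 + 2 = -25)
F = 117 (F = 31 + 86 = 117)
(r(8, 10) + F)/J(t(-4, -4)) = (-5 + 117)/((-4*(-25))) = 112/100 = (1/100)*112 = 28/25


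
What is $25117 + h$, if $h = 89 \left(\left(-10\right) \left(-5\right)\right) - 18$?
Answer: $29549$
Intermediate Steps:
$h = 4432$ ($h = 89 \cdot 50 - 18 = 4450 - 18 = 4432$)
$25117 + h = 25117 + 4432 = 29549$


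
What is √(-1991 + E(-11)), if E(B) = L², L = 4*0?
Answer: I*√1991 ≈ 44.621*I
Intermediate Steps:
L = 0
E(B) = 0 (E(B) = 0² = 0)
√(-1991 + E(-11)) = √(-1991 + 0) = √(-1991) = I*√1991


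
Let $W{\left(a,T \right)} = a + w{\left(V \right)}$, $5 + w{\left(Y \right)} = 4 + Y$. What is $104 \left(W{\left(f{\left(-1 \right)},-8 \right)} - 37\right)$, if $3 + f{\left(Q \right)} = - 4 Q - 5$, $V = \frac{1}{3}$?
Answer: $- \frac{13000}{3} \approx -4333.3$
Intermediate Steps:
$V = \frac{1}{3} \approx 0.33333$
$w{\left(Y \right)} = -1 + Y$ ($w{\left(Y \right)} = -5 + \left(4 + Y\right) = -1 + Y$)
$f{\left(Q \right)} = -8 - 4 Q$ ($f{\left(Q \right)} = -3 - \left(5 + 4 Q\right) = -8 - 4 Q$)
$W{\left(a,T \right)} = - \frac{2}{3} + a$ ($W{\left(a,T \right)} = a + \left(-1 + \frac{1}{3}\right) = a - \frac{2}{3} = - \frac{2}{3} + a$)
$104 \left(W{\left(f{\left(-1 \right)},-8 \right)} - 37\right) = 104 \left(\left(- \frac{2}{3} - 4\right) - 37\right) = 104 \left(- \frac{14}{3} - 37\right) = 104 \left(- \frac{125}{3}\right) = - \frac{13000}{3}$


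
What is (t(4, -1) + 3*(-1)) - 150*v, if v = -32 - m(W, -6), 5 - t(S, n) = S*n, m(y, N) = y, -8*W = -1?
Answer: 19299/4 ≈ 4824.8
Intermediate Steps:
W = 1/8 (W = -1/8*(-1) = 1/8 ≈ 0.12500)
t(S, n) = 5 - S*n
v = -257/8 (v = -32 - 1*1/8 = -32 - 1/8 = -257/8 ≈ -32.125)
(t(4, -1) + 3*(-1)) - 150*v = ((5 - 1*4*(-1)) + 3*(-1)) - 150*(-257/8) = ((5 + 4) - 3) + 19275/4 = (9 - 3) + 19275/4 = 6 + 19275/4 = 19299/4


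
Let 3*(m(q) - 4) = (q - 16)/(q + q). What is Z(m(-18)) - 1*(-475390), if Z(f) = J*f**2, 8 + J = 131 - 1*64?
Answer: 1389440291/2916 ≈ 4.7649e+5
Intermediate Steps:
m(q) = 4 + (-16 + q)/(6*q) (m(q) = 4 + ((q - 16)/(q + q))/3 = 4 + ((-16 + q)/((2*q)))/3 = 4 + ((-16 + q)*(1/(2*q)))/3 = 4 + ((-16 + q)/(2*q))/3 = 4 + (-16 + q)/(6*q))
J = 59 (J = -8 + (131 - 1*64) = -8 + (131 - 64) = -8 + 67 = 59)
Z(f) = 59*f**2
Z(m(-18)) - 1*(-475390) = 59*((1/6)*(-16 + 25*(-18))/(-18))**2 - 1*(-475390) = 59*((1/6)*(-1/18)*(-16 - 450))**2 + 475390 = 59*((1/6)*(-1/18)*(-466))**2 + 475390 = 59*(233/54)**2 + 475390 = 59*(54289/2916) + 475390 = 3203051/2916 + 475390 = 1389440291/2916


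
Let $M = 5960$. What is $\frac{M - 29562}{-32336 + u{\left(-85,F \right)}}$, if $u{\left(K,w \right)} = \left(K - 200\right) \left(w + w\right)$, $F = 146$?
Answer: $\frac{11801}{57778} \approx 0.20425$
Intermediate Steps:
$u{\left(K,w \right)} = 2 w \left(-200 + K\right)$ ($u{\left(K,w \right)} = \left(-200 + K\right) 2 w = 2 w \left(-200 + K\right)$)
$\frac{M - 29562}{-32336 + u{\left(-85,F \right)}} = \frac{5960 - 29562}{-32336 + 2 \cdot 146 \left(-200 - 85\right)} = - \frac{23602}{-32336 + 2 \cdot 146 \left(-285\right)} = - \frac{23602}{-32336 - 83220} = - \frac{23602}{-115556} = \left(-23602\right) \left(- \frac{1}{115556}\right) = \frac{11801}{57778}$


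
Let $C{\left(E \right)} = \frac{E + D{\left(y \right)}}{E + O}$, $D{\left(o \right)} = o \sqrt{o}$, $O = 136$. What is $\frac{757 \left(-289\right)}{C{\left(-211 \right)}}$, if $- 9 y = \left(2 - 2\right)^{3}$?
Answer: $- \frac{16407975}{211} \approx -77763.0$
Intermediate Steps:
$y = 0$ ($y = - \frac{\left(2 - 2\right)^{3}}{9} = - \frac{0^{3}}{9} = \left(- \frac{1}{9}\right) 0 = 0$)
$D{\left(o \right)} = o^{\frac{3}{2}}$
$C{\left(E \right)} = \frac{E}{136 + E}$ ($C{\left(E \right)} = \frac{E + 0^{\frac{3}{2}}}{E + 136} = \frac{E + 0}{136 + E} = \frac{E}{136 + E}$)
$\frac{757 \left(-289\right)}{C{\left(-211 \right)}} = \frac{757 \left(-289\right)}{\left(-211\right) \frac{1}{136 - 211}} = - \frac{218773}{\left(-211\right) \frac{1}{-75}} = - \frac{218773}{\left(-211\right) \left(- \frac{1}{75}\right)} = - \frac{218773}{\frac{211}{75}} = \left(-218773\right) \frac{75}{211} = - \frac{16407975}{211}$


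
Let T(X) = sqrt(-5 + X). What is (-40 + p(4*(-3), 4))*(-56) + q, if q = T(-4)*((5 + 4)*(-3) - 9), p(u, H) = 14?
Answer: 1456 - 108*I ≈ 1456.0 - 108.0*I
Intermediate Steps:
q = -108*I (q = sqrt(-5 - 4)*((5 + 4)*(-3) - 9) = sqrt(-9)*(9*(-3) - 9) = (3*I)*(-27 - 9) = (3*I)*(-36) = -108*I ≈ -108.0*I)
(-40 + p(4*(-3), 4))*(-56) + q = (-40 + 14)*(-56) - 108*I = -26*(-56) - 108*I = 1456 - 108*I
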